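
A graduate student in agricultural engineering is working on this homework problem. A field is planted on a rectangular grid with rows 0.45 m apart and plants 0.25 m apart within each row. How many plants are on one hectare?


D = 10000 / (row_sp * plant_sp)
  = 10000 / (0.45 * 0.25)
  = 10000 / 0.1125
  = 88888.89 plants/ha


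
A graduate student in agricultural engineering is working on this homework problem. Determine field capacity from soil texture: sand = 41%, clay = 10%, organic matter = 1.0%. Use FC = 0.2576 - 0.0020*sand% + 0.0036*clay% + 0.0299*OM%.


FC = 0.2576 - 0.0020*41 + 0.0036*10 + 0.0299*1.0
   = 0.2576 - 0.0820 + 0.0360 + 0.0299
   = 0.2415


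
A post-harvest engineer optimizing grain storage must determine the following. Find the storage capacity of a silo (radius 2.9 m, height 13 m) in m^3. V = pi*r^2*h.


V = pi * r^2 * h
  = pi * 2.9^2 * 13
  = pi * 8.41 * 13
  = 343.47 m^3


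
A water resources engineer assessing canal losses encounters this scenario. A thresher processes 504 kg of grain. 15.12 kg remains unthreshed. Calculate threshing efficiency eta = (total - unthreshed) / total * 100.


eta = (total - unthreshed) / total * 100
    = (504 - 15.12) / 504 * 100
    = 488.88 / 504 * 100
    = 97%


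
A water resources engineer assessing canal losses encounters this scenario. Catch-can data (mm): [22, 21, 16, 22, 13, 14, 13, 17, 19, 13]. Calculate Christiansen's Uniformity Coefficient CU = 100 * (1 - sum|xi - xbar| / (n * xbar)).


xbar = 170 / 10 = 17
sum|xi - xbar| = 32
CU = 100 * (1 - 32 / (10 * 17))
   = 100 * (1 - 0.1882)
   = 81.18%


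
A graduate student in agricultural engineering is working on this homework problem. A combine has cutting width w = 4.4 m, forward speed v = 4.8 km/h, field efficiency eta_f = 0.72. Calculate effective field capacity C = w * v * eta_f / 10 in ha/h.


C = w * v * eta_f / 10
  = 4.4 * 4.8 * 0.72 / 10
  = 15.21 / 10
  = 1.52 ha/h


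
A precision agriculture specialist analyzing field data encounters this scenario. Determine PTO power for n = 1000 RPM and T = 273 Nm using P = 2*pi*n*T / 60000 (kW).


P = 2*pi*n*T / 60000
  = 2*pi * 1000 * 273 / 60000
  = 1715309.59 / 60000
  = 28.59 kW


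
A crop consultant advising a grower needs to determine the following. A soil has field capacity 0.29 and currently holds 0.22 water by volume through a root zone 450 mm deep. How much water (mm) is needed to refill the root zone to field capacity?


SMD = (FC - theta) * D
    = (0.29 - 0.22) * 450
    = 0.070 * 450
    = 31.50 mm


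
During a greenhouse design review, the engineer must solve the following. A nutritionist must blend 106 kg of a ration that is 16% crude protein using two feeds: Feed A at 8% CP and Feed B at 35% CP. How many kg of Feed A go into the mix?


parts_A = CP_b - target = 35 - 16 = 19
parts_B = target - CP_a = 16 - 8 = 8
total_parts = 19 + 8 = 27
Feed A = 106 * 19 / 27 = 74.59 kg
Feed B = 106 * 8 / 27 = 31.41 kg

74.59 kg


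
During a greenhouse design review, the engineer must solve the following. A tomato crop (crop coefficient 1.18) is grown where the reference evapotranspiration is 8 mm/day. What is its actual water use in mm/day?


ETc = Kc * ET0
    = 1.18 * 8
    = 9.44 mm/day


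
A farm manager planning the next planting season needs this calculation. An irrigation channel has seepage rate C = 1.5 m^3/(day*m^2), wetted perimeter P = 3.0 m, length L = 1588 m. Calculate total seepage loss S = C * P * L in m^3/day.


S = C * P * L
  = 1.5 * 3.0 * 1588
  = 7146 m^3/day


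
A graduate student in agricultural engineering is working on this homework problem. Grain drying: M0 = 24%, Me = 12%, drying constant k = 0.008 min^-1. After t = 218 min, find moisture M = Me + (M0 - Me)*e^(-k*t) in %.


M = Me + (M0 - Me) * e^(-k*t)
  = 12 + (24 - 12) * e^(-0.008*218)
  = 12 + 12 * e^(-1.744)
  = 12 + 12 * 0.17482
  = 12 + 2.0978
  = 14.10%


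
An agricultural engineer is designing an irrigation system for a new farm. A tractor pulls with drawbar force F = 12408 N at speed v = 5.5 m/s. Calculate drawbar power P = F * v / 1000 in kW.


P = F * v / 1000
  = 12408 * 5.5 / 1000
  = 68244 / 1000
  = 68.24 kW


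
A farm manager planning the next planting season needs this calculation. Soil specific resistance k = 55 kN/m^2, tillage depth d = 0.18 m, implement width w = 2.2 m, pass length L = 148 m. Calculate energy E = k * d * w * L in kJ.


E = k * d * w * L
  = 55 * 0.18 * 2.2 * 148
  = 3223.44 kJ


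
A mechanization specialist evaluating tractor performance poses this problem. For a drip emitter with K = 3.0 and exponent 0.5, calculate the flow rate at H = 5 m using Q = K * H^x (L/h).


Q = K * H^x
  = 3.0 * 5^0.5
  = 3.0 * 2.2361
  = 6.71 L/h


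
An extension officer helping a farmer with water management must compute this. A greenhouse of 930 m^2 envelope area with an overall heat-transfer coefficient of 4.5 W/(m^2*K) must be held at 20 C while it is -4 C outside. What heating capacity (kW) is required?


dT = 20 - (-4) = 24 K
Q = U * A * dT
  = 4.5 * 930 * 24
  = 100440 W = 100.44 kW


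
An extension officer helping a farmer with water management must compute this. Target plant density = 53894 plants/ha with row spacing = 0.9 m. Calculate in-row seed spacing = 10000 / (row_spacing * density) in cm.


spacing = 10000 / (row_sp * density)
        = 10000 / (0.9 * 53894)
        = 10000 / 48504.60
        = 0.20617 m = 20.62 cm


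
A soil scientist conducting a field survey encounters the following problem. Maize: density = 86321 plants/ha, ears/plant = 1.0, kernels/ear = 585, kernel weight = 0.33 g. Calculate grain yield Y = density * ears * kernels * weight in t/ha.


Y = density * ears * kernels * kw
  = 86321 * 1.0 * 585 * 0.33 g/ha
  = 16664269.05 g/ha
  = 16664.27 kg/ha = 16.66 t/ha


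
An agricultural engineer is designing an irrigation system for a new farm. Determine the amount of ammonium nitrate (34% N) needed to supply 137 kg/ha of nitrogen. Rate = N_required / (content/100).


Rate = N_required / (N_content / 100)
     = 137 / (34 / 100)
     = 137 / 0.34
     = 402.94 kg/ha


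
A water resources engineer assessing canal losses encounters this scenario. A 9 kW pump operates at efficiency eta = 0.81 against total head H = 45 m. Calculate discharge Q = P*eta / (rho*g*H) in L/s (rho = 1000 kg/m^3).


Q = (P * 1000 * eta) / (rho * g * H)
  = (9 * 1000 * 0.81) / (1000 * 9.81 * 45)
  = 7290 / 441450
  = 0.01651 m^3/s = 16.51 L/s


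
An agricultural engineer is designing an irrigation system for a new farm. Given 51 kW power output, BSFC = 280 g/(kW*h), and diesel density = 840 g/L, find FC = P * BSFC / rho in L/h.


FC = P * BSFC / rho_fuel
   = 51 * 280 / 840
   = 14280 / 840
   = 17 L/h


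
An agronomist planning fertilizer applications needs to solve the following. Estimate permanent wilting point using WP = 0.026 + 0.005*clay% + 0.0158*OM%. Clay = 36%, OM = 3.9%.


WP = 0.026 + 0.005*36 + 0.0158*3.9
   = 0.026 + 0.1800 + 0.0616
   = 0.2676


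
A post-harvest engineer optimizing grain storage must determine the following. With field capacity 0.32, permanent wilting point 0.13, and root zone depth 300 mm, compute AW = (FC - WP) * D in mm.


AW = (FC - WP) * D
   = (0.32 - 0.13) * 300
   = 0.19 * 300
   = 57 mm


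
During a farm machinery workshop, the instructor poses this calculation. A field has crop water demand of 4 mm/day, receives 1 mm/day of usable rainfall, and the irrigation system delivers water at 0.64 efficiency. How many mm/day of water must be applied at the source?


IWR = (ETc - Pe) / Ea
    = (4 - 1) / 0.64
    = 3 / 0.64
    = 4.69 mm/day


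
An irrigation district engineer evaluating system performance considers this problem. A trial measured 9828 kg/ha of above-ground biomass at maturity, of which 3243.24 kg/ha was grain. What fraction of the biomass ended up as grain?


HI = grain_yield / biomass
   = 3243.24 / 9828
   = 0.33


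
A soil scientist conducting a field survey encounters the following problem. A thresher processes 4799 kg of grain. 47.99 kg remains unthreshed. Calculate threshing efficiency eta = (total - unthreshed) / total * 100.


eta = (total - unthreshed) / total * 100
    = (4799 - 47.99) / 4799 * 100
    = 4751.01 / 4799 * 100
    = 99%


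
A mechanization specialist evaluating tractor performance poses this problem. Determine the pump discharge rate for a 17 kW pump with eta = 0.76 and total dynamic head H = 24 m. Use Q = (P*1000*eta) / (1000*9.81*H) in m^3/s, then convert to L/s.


Q = (P * 1000 * eta) / (rho * g * H)
  = (17 * 1000 * 0.76) / (1000 * 9.81 * 24)
  = 12920 / 235440
  = 0.05488 m^3/s = 54.88 L/s


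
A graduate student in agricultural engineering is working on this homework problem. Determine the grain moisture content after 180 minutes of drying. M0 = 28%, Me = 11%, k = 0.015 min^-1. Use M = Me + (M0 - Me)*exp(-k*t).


M = Me + (M0 - Me) * e^(-k*t)
  = 11 + (28 - 11) * e^(-0.015*180)
  = 11 + 17 * e^(-2.700)
  = 11 + 17 * 0.06721
  = 11 + 1.1425
  = 12.14%


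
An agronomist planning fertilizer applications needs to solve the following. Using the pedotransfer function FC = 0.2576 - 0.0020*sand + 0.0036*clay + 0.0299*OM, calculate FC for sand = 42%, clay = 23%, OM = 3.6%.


FC = 0.2576 - 0.0020*42 + 0.0036*23 + 0.0299*3.6
   = 0.2576 - 0.0840 + 0.0828 + 0.1076
   = 0.3640


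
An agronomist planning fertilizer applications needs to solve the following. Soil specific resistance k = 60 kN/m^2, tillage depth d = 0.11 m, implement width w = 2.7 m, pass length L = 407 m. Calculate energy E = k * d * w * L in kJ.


E = k * d * w * L
  = 60 * 0.11 * 2.7 * 407
  = 7252.74 kJ


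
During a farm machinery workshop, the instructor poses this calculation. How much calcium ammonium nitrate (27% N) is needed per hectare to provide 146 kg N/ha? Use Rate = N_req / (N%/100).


Rate = N_required / (N_content / 100)
     = 146 / (27 / 100)
     = 146 / 0.27
     = 540.74 kg/ha


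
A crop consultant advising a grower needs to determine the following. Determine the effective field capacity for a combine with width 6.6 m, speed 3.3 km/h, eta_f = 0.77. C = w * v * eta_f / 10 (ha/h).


C = w * v * eta_f / 10
  = 6.6 * 3.3 * 0.77 / 10
  = 16.77 / 10
  = 1.68 ha/h


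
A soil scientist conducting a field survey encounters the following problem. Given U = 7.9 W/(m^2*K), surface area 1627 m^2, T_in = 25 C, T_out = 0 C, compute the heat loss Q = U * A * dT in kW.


dT = 25 - (0) = 25 K
Q = U * A * dT
  = 7.9 * 1627 * 25
  = 321332.50 W = 321.33 kW


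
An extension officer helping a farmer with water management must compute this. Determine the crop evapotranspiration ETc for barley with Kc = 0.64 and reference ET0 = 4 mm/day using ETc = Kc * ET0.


ETc = Kc * ET0
    = 0.64 * 4
    = 2.56 mm/day


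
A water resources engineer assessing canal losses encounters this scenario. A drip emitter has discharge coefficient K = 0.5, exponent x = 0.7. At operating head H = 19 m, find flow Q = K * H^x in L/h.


Q = K * H^x
  = 0.5 * 19^0.7
  = 0.5 * 7.8547
  = 3.93 L/h


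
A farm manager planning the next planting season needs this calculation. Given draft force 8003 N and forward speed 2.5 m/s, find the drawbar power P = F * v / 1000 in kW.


P = F * v / 1000
  = 8003 * 2.5 / 1000
  = 20007.50 / 1000
  = 20.01 kW


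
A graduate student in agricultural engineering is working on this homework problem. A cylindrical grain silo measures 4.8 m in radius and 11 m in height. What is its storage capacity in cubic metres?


V = pi * r^2 * h
  = pi * 4.8^2 * 11
  = pi * 23.04 * 11
  = 796.21 m^3


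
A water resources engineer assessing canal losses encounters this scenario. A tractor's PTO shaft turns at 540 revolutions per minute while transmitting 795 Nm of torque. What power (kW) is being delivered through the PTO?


P = 2*pi*n*T / 60000
  = 2*pi * 540 * 795 / 60000
  = 2697371.45 / 60000
  = 44.96 kW


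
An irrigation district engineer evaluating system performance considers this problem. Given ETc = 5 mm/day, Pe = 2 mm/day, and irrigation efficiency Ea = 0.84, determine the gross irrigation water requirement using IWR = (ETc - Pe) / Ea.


IWR = (ETc - Pe) / Ea
    = (5 - 2) / 0.84
    = 3 / 0.84
    = 3.57 mm/day


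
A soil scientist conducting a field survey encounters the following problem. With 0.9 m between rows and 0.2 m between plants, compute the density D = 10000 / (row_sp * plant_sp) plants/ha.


D = 10000 / (row_sp * plant_sp)
  = 10000 / (0.9 * 0.2)
  = 10000 / 0.1800
  = 55555.56 plants/ha


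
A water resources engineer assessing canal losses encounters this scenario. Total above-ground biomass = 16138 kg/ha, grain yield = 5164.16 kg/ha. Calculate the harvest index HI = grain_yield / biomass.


HI = grain_yield / biomass
   = 5164.16 / 16138
   = 0.32


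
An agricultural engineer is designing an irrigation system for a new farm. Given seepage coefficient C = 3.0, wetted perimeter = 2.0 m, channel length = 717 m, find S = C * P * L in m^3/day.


S = C * P * L
  = 3.0 * 2.0 * 717
  = 4302 m^3/day


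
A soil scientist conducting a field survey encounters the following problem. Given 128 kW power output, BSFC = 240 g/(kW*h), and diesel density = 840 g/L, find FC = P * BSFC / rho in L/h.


FC = P * BSFC / rho_fuel
   = 128 * 240 / 840
   = 30720 / 840
   = 36.57 L/h


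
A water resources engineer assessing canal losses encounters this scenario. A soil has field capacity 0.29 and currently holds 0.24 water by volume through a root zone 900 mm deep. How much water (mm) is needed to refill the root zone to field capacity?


SMD = (FC - theta) * D
    = (0.29 - 0.24) * 900
    = 0.050 * 900
    = 45 mm


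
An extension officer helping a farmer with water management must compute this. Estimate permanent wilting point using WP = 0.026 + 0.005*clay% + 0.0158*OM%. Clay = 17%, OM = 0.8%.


WP = 0.026 + 0.005*17 + 0.0158*0.8
   = 0.026 + 0.0850 + 0.0126
   = 0.1236


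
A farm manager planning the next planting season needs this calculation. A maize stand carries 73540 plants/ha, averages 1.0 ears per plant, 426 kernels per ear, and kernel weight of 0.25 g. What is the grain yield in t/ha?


Y = density * ears * kernels * kw
  = 73540 * 1.0 * 426 * 0.25 g/ha
  = 7832010 g/ha
  = 7832.01 kg/ha = 7.83 t/ha


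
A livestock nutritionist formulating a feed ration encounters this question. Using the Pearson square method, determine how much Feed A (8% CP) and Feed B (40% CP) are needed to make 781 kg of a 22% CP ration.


parts_A = CP_b - target = 40 - 22 = 18
parts_B = target - CP_a = 22 - 8 = 14
total_parts = 18 + 14 = 32
Feed A = 781 * 18 / 32 = 439.31 kg
Feed B = 781 * 14 / 32 = 341.69 kg

439.31 kg


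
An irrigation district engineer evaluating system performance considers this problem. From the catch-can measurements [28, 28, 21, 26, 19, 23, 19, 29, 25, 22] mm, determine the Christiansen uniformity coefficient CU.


xbar = 240 / 10 = 24
sum|xi - xbar| = 32
CU = 100 * (1 - 32 / (10 * 24))
   = 100 * (1 - 0.1333)
   = 86.67%


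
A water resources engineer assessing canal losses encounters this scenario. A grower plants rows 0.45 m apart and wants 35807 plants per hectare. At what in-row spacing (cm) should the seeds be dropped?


spacing = 10000 / (row_sp * density)
        = 10000 / (0.45 * 35807)
        = 10000 / 16113.15
        = 0.62061 m = 62.06 cm


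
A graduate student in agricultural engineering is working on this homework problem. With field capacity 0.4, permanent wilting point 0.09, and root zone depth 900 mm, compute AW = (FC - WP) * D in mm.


AW = (FC - WP) * D
   = (0.4 - 0.09) * 900
   = 0.31 * 900
   = 279 mm


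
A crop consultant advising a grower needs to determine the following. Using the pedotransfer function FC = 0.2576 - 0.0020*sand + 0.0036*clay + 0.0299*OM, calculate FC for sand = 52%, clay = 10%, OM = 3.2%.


FC = 0.2576 - 0.0020*52 + 0.0036*10 + 0.0299*3.2
   = 0.2576 - 0.1040 + 0.0360 + 0.0957
   = 0.2853


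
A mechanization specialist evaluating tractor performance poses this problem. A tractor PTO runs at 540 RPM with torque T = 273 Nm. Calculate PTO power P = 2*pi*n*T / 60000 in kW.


P = 2*pi*n*T / 60000
  = 2*pi * 540 * 273 / 60000
  = 926267.18 / 60000
  = 15.44 kW


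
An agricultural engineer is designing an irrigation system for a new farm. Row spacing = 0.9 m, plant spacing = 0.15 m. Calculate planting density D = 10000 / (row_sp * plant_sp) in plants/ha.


D = 10000 / (row_sp * plant_sp)
  = 10000 / (0.9 * 0.15)
  = 10000 / 0.1350
  = 74074.07 plants/ha


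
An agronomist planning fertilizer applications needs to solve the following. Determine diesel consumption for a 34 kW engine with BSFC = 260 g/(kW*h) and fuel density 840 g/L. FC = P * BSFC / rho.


FC = P * BSFC / rho_fuel
   = 34 * 260 / 840
   = 8840 / 840
   = 10.52 L/h


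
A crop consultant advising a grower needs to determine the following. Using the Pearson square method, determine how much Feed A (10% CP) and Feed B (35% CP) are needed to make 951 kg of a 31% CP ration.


parts_A = CP_b - target = 35 - 31 = 4
parts_B = target - CP_a = 31 - 10 = 21
total_parts = 4 + 21 = 25
Feed A = 951 * 4 / 25 = 152.16 kg
Feed B = 951 * 21 / 25 = 798.84 kg

152.16 kg


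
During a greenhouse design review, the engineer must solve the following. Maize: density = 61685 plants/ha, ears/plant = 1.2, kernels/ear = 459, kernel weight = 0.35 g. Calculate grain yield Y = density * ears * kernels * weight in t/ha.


Y = density * ears * kernels * kw
  = 61685 * 1.2 * 459 * 0.35 g/ha
  = 11891634.30 g/ha
  = 11891.63 kg/ha = 11.89 t/ha


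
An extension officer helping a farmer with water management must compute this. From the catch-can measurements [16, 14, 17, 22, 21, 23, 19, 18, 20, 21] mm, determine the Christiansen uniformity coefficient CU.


xbar = 191 / 10 = 19.100
sum|xi - xbar| = 23
CU = 100 * (1 - 23 / (10 * 19.100))
   = 100 * (1 - 0.1204)
   = 87.96%


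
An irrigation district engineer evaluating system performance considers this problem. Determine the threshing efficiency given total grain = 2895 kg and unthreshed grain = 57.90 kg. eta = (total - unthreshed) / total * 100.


eta = (total - unthreshed) / total * 100
    = (2895 - 57.90) / 2895 * 100
    = 2837.10 / 2895 * 100
    = 98%


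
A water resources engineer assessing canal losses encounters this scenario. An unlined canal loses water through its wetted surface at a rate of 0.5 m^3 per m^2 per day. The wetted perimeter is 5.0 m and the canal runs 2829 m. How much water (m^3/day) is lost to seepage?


S = C * P * L
  = 0.5 * 5.0 * 2829
  = 7072.50 m^3/day


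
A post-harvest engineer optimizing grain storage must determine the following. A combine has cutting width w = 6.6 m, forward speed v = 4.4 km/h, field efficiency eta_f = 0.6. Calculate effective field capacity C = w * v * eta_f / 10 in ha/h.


C = w * v * eta_f / 10
  = 6.6 * 4.4 * 0.6 / 10
  = 17.42 / 10
  = 1.74 ha/h


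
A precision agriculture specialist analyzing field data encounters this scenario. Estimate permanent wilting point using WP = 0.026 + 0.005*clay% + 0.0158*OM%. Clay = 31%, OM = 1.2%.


WP = 0.026 + 0.005*31 + 0.0158*1.2
   = 0.026 + 0.1550 + 0.0190
   = 0.2000


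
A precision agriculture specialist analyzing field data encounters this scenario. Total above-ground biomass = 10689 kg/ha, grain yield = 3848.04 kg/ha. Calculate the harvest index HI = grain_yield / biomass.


HI = grain_yield / biomass
   = 3848.04 / 10689
   = 0.36


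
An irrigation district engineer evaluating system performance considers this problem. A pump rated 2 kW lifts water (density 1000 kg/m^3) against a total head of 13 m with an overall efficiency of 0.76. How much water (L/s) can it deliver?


Q = (P * 1000 * eta) / (rho * g * H)
  = (2 * 1000 * 0.76) / (1000 * 9.81 * 13)
  = 1520 / 127530
  = 0.01192 m^3/s = 11.92 L/s


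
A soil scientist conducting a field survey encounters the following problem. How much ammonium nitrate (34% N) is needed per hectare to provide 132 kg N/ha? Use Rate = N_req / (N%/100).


Rate = N_required / (N_content / 100)
     = 132 / (34 / 100)
     = 132 / 0.34
     = 388.24 kg/ha


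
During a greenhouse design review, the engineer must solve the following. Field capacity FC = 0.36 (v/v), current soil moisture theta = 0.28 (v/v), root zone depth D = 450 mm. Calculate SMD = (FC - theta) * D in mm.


SMD = (FC - theta) * D
    = (0.36 - 0.28) * 450
    = 0.080 * 450
    = 36 mm


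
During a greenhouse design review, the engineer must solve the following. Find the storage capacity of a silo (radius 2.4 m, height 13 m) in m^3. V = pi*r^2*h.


V = pi * r^2 * h
  = pi * 2.4^2 * 13
  = pi * 5.76 * 13
  = 235.24 m^3


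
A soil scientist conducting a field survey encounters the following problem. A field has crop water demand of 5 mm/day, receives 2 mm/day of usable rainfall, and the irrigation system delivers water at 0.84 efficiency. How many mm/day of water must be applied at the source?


IWR = (ETc - Pe) / Ea
    = (5 - 2) / 0.84
    = 3 / 0.84
    = 3.57 mm/day


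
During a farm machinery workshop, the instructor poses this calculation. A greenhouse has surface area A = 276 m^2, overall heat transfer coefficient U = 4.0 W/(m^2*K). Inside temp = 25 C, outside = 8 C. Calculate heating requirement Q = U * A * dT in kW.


dT = 25 - (8) = 17 K
Q = U * A * dT
  = 4.0 * 276 * 17
  = 18768 W = 18.77 kW


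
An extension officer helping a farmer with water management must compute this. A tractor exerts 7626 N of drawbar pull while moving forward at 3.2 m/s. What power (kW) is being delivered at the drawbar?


P = F * v / 1000
  = 7626 * 3.2 / 1000
  = 24403.20 / 1000
  = 24.40 kW


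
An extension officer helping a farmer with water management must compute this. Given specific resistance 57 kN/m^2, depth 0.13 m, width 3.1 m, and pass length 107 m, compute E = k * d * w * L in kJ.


E = k * d * w * L
  = 57 * 0.13 * 3.1 * 107
  = 2457.90 kJ


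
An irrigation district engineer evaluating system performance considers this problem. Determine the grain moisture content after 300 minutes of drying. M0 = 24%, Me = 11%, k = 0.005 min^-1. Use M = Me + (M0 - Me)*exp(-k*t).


M = Me + (M0 - Me) * e^(-k*t)
  = 11 + (24 - 11) * e^(-0.005*300)
  = 11 + 13 * e^(-1.500)
  = 11 + 13 * 0.22313
  = 11 + 2.9007
  = 13.90%


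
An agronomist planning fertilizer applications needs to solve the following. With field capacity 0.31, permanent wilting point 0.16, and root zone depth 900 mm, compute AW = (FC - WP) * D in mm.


AW = (FC - WP) * D
   = (0.31 - 0.16) * 900
   = 0.15 * 900
   = 135 mm


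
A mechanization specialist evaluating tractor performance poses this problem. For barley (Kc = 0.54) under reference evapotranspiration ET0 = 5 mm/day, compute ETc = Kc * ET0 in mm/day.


ETc = Kc * ET0
    = 0.54 * 5
    = 2.70 mm/day


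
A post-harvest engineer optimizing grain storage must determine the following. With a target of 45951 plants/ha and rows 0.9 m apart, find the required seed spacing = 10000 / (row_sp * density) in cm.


spacing = 10000 / (row_sp * density)
        = 10000 / (0.9 * 45951)
        = 10000 / 41355.90
        = 0.24180 m = 24.18 cm


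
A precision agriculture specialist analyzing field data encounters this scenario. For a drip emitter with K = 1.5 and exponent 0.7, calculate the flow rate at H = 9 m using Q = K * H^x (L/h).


Q = K * H^x
  = 1.5 * 9^0.7
  = 1.5 * 4.6555
  = 6.98 L/h


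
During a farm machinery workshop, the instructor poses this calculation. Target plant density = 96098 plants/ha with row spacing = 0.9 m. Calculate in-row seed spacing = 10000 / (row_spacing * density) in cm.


spacing = 10000 / (row_sp * density)
        = 10000 / (0.9 * 96098)
        = 10000 / 86488.20
        = 0.11562 m = 11.56 cm


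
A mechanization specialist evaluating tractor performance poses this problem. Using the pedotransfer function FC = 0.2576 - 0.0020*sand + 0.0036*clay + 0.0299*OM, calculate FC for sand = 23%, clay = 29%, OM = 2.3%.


FC = 0.2576 - 0.0020*23 + 0.0036*29 + 0.0299*2.3
   = 0.2576 - 0.0460 + 0.1044 + 0.0688
   = 0.3848


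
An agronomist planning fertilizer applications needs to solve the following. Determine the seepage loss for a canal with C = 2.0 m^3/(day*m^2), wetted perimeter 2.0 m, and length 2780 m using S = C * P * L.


S = C * P * L
  = 2.0 * 2.0 * 2780
  = 11120 m^3/day


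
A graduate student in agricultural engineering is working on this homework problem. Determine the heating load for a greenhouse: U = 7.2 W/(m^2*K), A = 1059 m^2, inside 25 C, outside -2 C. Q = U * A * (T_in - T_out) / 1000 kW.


dT = 25 - (-2) = 27 K
Q = U * A * dT
  = 7.2 * 1059 * 27
  = 205869.60 W = 205.87 kW


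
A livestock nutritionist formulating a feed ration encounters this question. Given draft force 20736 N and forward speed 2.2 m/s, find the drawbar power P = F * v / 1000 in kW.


P = F * v / 1000
  = 20736 * 2.2 / 1000
  = 45619.20 / 1000
  = 45.62 kW


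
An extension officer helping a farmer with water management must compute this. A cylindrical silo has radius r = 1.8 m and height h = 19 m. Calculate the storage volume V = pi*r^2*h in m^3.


V = pi * r^2 * h
  = pi * 1.8^2 * 19
  = pi * 3.24 * 19
  = 193.40 m^3


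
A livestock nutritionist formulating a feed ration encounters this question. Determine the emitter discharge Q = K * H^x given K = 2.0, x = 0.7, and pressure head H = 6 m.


Q = K * H^x
  = 2.0 * 6^0.7
  = 2.0 * 3.5051
  = 7.01 L/h


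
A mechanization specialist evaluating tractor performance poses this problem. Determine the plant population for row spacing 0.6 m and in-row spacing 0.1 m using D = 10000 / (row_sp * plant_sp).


D = 10000 / (row_sp * plant_sp)
  = 10000 / (0.6 * 0.1)
  = 10000 / 0.0600
  = 166666.67 plants/ha


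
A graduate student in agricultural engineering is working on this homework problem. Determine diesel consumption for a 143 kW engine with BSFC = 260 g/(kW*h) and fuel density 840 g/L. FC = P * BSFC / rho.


FC = P * BSFC / rho_fuel
   = 143 * 260 / 840
   = 37180 / 840
   = 44.26 L/h


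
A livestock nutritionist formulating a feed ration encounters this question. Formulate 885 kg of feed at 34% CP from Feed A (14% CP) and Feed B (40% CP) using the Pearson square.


parts_A = CP_b - target = 40 - 34 = 6
parts_B = target - CP_a = 34 - 14 = 20
total_parts = 6 + 20 = 26
Feed A = 885 * 6 / 26 = 204.23 kg
Feed B = 885 * 20 / 26 = 680.77 kg

204.23 kg


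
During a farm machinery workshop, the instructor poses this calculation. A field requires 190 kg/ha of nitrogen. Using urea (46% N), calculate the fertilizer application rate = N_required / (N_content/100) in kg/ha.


Rate = N_required / (N_content / 100)
     = 190 / (46 / 100)
     = 190 / 0.46
     = 413.04 kg/ha


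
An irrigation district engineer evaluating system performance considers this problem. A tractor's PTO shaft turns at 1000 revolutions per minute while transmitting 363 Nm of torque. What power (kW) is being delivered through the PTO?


P = 2*pi*n*T / 60000
  = 2*pi * 1000 * 363 / 60000
  = 2280796.27 / 60000
  = 38.01 kW


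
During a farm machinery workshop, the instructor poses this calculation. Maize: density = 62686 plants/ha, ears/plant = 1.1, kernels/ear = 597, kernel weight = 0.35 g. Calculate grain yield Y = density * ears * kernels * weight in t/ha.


Y = density * ears * kernels * kw
  = 62686 * 1.1 * 597 * 0.35 g/ha
  = 14408063.67 g/ha
  = 14408.06 kg/ha = 14.41 t/ha


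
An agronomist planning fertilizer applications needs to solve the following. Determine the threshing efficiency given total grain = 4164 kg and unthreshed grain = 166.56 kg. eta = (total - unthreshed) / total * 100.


eta = (total - unthreshed) / total * 100
    = (4164 - 166.56) / 4164 * 100
    = 3997.44 / 4164 * 100
    = 96%


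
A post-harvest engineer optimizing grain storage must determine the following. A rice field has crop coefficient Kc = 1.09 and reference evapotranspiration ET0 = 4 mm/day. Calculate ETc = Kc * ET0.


ETc = Kc * ET0
    = 1.09 * 4
    = 4.36 mm/day


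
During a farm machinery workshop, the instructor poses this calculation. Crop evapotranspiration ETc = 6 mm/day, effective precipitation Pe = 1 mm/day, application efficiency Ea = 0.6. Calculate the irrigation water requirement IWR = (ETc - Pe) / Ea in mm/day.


IWR = (ETc - Pe) / Ea
    = (6 - 1) / 0.6
    = 5 / 0.6
    = 8.33 mm/day


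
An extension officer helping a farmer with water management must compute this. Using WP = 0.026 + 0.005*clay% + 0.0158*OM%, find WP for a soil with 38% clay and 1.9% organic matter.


WP = 0.026 + 0.005*38 + 0.0158*1.9
   = 0.026 + 0.1900 + 0.0300
   = 0.2460


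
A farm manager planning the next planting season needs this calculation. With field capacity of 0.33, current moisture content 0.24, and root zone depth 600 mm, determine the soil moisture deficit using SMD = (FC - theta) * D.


SMD = (FC - theta) * D
    = (0.33 - 0.24) * 600
    = 0.090 * 600
    = 54 mm


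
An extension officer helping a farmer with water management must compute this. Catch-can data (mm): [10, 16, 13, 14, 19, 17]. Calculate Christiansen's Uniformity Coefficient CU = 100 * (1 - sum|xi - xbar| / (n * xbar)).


xbar = 89 / 6 = 14.833
sum|xi - xbar| = 15
CU = 100 * (1 - 15 / (6 * 14.833))
   = 100 * (1 - 0.1685)
   = 83.15%


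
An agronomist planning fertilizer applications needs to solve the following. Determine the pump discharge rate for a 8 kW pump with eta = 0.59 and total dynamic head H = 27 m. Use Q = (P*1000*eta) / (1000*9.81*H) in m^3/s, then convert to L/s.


Q = (P * 1000 * eta) / (rho * g * H)
  = (8 * 1000 * 0.59) / (1000 * 9.81 * 27)
  = 4720 / 264870
  = 0.01782 m^3/s = 17.82 L/s


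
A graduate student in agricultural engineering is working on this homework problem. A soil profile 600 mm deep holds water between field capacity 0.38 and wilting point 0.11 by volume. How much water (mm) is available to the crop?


AW = (FC - WP) * D
   = (0.38 - 0.11) * 600
   = 0.27 * 600
   = 162 mm


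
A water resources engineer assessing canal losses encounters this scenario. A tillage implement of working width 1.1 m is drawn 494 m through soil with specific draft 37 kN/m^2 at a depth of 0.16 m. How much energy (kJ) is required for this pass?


E = k * d * w * L
  = 37 * 0.16 * 1.1 * 494
  = 3216.93 kJ


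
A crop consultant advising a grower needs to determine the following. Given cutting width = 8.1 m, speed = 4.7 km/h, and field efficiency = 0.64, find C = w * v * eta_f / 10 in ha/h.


C = w * v * eta_f / 10
  = 8.1 * 4.7 * 0.64 / 10
  = 24.36 / 10
  = 2.44 ha/h


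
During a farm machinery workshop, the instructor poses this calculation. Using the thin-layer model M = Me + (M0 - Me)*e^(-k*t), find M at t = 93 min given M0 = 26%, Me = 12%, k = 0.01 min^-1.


M = Me + (M0 - Me) * e^(-k*t)
  = 12 + (26 - 12) * e^(-0.01*93)
  = 12 + 14 * e^(-0.930)
  = 12 + 14 * 0.39455
  = 12 + 5.5238
  = 17.52%


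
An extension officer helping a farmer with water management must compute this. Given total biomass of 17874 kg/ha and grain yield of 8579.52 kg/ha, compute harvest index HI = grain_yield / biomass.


HI = grain_yield / biomass
   = 8579.52 / 17874
   = 0.48


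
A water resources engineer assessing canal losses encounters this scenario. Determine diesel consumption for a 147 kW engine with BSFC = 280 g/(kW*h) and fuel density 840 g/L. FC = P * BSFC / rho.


FC = P * BSFC / rho_fuel
   = 147 * 280 / 840
   = 41160 / 840
   = 49 L/h


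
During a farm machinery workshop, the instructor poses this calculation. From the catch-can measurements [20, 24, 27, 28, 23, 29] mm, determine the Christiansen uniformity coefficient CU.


xbar = 151 / 6 = 25.167
sum|xi - xbar| = 17
CU = 100 * (1 - 17 / (6 * 25.167))
   = 100 * (1 - 0.1126)
   = 88.74%


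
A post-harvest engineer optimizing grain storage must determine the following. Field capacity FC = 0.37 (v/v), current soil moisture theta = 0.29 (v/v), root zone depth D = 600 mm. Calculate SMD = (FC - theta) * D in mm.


SMD = (FC - theta) * D
    = (0.37 - 0.29) * 600
    = 0.080 * 600
    = 48 mm


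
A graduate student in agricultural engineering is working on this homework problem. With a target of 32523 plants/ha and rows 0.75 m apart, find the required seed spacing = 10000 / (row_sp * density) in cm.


spacing = 10000 / (row_sp * density)
        = 10000 / (0.75 * 32523)
        = 10000 / 24392.25
        = 0.40997 m = 41.00 cm


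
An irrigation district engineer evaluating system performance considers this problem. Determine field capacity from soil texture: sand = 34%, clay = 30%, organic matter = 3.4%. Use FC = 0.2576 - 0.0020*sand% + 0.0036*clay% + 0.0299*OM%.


FC = 0.2576 - 0.0020*34 + 0.0036*30 + 0.0299*3.4
   = 0.2576 - 0.0680 + 0.1080 + 0.1017
   = 0.3993


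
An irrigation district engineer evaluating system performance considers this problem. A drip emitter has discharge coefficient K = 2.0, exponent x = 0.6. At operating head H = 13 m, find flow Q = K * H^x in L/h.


Q = K * H^x
  = 2.0 * 13^0.6
  = 2.0 * 4.6598
  = 9.32 L/h


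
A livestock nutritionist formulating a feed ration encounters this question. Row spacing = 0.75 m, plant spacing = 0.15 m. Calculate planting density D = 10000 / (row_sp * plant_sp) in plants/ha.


D = 10000 / (row_sp * plant_sp)
  = 10000 / (0.75 * 0.15)
  = 10000 / 0.1125
  = 88888.89 plants/ha


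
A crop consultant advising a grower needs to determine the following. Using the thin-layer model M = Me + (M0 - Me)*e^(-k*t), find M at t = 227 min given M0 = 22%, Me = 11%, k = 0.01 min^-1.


M = Me + (M0 - Me) * e^(-k*t)
  = 11 + (22 - 11) * e^(-0.01*227)
  = 11 + 11 * e^(-2.270)
  = 11 + 11 * 0.10331
  = 11 + 1.1364
  = 12.14%


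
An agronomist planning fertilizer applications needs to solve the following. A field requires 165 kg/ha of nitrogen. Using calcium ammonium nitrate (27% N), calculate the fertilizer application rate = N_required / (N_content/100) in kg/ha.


Rate = N_required / (N_content / 100)
     = 165 / (27 / 100)
     = 165 / 0.27
     = 611.11 kg/ha


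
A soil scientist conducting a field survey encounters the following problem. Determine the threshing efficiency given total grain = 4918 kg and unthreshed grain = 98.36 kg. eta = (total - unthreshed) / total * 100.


eta = (total - unthreshed) / total * 100
    = (4918 - 98.36) / 4918 * 100
    = 4819.64 / 4918 * 100
    = 98%


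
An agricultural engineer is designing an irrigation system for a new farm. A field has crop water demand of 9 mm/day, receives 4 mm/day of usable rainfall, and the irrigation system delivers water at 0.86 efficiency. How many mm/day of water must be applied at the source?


IWR = (ETc - Pe) / Ea
    = (9 - 4) / 0.86
    = 5 / 0.86
    = 5.81 mm/day


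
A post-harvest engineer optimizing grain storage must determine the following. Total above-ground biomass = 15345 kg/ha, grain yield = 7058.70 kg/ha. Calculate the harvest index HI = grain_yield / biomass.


HI = grain_yield / biomass
   = 7058.70 / 15345
   = 0.46


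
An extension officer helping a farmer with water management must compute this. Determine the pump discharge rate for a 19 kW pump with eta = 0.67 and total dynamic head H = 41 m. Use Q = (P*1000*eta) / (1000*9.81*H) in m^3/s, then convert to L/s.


Q = (P * 1000 * eta) / (rho * g * H)
  = (19 * 1000 * 0.67) / (1000 * 9.81 * 41)
  = 12730 / 402210
  = 0.03165 m^3/s = 31.65 L/s


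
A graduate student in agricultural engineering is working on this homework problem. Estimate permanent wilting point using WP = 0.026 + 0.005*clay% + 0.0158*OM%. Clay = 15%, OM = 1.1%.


WP = 0.026 + 0.005*15 + 0.0158*1.1
   = 0.026 + 0.0750 + 0.0174
   = 0.1184


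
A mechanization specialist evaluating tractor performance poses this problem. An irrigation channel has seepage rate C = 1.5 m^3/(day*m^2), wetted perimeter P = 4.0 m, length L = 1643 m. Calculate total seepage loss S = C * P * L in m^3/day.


S = C * P * L
  = 1.5 * 4.0 * 1643
  = 9858 m^3/day


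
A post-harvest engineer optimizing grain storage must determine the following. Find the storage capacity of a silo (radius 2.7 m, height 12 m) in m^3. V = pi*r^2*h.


V = pi * r^2 * h
  = pi * 2.7^2 * 12
  = pi * 7.29 * 12
  = 274.83 m^3


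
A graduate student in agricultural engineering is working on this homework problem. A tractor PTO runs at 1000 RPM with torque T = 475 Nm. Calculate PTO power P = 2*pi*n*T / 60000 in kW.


P = 2*pi*n*T / 60000
  = 2*pi * 1000 * 475 / 60000
  = 2984513.02 / 60000
  = 49.74 kW


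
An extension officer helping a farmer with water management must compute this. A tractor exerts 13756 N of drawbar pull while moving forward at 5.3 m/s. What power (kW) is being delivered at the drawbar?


P = F * v / 1000
  = 13756 * 5.3 / 1000
  = 72906.80 / 1000
  = 72.91 kW


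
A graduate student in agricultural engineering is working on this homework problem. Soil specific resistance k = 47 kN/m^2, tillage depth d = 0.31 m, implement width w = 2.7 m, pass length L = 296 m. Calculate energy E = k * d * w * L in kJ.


E = k * d * w * L
  = 47 * 0.31 * 2.7 * 296
  = 11644.34 kJ


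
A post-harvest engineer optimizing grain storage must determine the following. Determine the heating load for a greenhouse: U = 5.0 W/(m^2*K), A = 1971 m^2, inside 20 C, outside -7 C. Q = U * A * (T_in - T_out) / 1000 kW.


dT = 20 - (-7) = 27 K
Q = U * A * dT
  = 5.0 * 1971 * 27
  = 266085 W = 266.09 kW


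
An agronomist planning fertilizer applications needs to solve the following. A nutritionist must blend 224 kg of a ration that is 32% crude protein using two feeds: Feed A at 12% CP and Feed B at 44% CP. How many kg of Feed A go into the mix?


parts_A = CP_b - target = 44 - 32 = 12
parts_B = target - CP_a = 32 - 12 = 20
total_parts = 12 + 20 = 32
Feed A = 224 * 12 / 32 = 84 kg
Feed B = 224 * 20 / 32 = 140 kg

84 kg


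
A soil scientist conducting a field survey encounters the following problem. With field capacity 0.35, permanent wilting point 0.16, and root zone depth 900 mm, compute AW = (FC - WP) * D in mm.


AW = (FC - WP) * D
   = (0.35 - 0.16) * 900
   = 0.19 * 900
   = 171 mm


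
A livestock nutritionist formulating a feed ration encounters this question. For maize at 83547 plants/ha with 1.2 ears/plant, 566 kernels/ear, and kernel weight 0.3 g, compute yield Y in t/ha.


Y = density * ears * kernels * kw
  = 83547 * 1.2 * 566 * 0.3 g/ha
  = 17023536.72 g/ha
  = 17023.54 kg/ha = 17.02 t/ha


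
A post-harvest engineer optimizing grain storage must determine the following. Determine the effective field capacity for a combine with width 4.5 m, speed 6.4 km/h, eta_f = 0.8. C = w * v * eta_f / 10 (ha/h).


C = w * v * eta_f / 10
  = 4.5 * 6.4 * 0.8 / 10
  = 23.04 / 10
  = 2.30 ha/h


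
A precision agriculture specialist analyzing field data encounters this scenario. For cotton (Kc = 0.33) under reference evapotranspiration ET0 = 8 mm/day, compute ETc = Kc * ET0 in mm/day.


ETc = Kc * ET0
    = 0.33 * 8
    = 2.64 mm/day


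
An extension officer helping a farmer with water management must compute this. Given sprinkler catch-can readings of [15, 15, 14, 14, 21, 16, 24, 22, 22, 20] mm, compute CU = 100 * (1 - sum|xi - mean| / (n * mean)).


xbar = 183 / 10 = 18.300
sum|xi - xbar| = 35
CU = 100 * (1 - 35 / (10 * 18.300))
   = 100 * (1 - 0.1913)
   = 80.87%


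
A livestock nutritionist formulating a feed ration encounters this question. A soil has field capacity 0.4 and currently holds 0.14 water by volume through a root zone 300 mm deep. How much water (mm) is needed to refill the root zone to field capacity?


SMD = (FC - theta) * D
    = (0.4 - 0.14) * 300
    = 0.260 * 300
    = 78 mm
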